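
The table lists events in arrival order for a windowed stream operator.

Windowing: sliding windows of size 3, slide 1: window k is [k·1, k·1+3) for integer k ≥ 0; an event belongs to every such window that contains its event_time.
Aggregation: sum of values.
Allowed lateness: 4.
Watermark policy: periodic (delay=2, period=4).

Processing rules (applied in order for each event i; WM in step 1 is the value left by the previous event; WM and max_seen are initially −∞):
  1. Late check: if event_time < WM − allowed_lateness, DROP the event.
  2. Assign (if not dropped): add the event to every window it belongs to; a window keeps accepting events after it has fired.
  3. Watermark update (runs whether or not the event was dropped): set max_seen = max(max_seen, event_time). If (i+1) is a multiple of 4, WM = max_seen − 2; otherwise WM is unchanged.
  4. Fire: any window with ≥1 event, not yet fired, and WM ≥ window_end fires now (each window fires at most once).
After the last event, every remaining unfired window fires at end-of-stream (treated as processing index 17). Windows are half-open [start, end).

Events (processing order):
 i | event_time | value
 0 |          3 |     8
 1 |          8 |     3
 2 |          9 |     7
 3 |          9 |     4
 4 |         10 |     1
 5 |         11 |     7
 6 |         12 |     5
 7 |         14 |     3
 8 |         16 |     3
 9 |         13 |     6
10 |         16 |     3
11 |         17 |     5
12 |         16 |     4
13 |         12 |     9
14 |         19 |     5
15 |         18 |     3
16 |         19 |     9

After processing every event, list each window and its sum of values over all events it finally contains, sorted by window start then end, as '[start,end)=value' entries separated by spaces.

[1,4)=8 [2,5)=8 [3,6)=8 [6,9)=3 [7,10)=14 [8,11)=15 [9,12)=19 [10,13)=22 [11,14)=27 [12,15)=23 [13,16)=9 [14,17)=13 [15,18)=15 [16,19)=18 [17,20)=22 [18,21)=17 [19,22)=14

i=0 t=3 v=8: → [3,6),[2,5),[1,4); WM=−∞
i=1 t=8 v=3: → [8,11),[7,10),[6,9); WM=−∞
i=2 t=9 v=7: → [9,12),[8,11),[7,10); WM=−∞
i=3 t=9 v=4: → [9,12),[8,11),[7,10); WM=7; [1,4) fires=8 [2,5) fires=8 [3,6) fires=8
i=4 t=10 v=1: → [10,13),[9,12),[8,11); WM=7
i=5 t=11 v=7: → [11,14),[10,13),[9,12); WM=7
i=6 t=12 v=5: → [12,15),[11,14),[10,13); WM=7
i=7 t=14 v=3: → [14,17),[13,16),[12,15); WM=12; [6,9) fires=3 [7,10) fires=14 [8,11) fires=15 [9,12) fires=19
i=8 t=16 v=3: → [16,19),[15,18),[14,17); WM=12
i=9 t=13 v=6: → [13,16),[12,15),[11,14); WM=12
i=10 t=16 v=3: → [16,19),[15,18),[14,17); WM=12
i=11 t=17 v=5: → [17,20),[16,19),[15,18); WM=15; [10,13) fires=13 [11,14) fires=18 [12,15) fires=14
i=12 t=16 v=4: → [16,19),[15,18),[14,17); WM=15
i=13 t=12 v=9: → [12,15),[11,14),[10,13); WM=15
i=14 t=19 v=5: → [19,22),[18,21),[17,20); WM=15
i=15 t=18 v=3: → [18,21),[17,20),[16,19); WM=17; [13,16) fires=9 [14,17) fires=13
i=16 t=19 v=9: → [19,22),[18,21),[17,20); WM=17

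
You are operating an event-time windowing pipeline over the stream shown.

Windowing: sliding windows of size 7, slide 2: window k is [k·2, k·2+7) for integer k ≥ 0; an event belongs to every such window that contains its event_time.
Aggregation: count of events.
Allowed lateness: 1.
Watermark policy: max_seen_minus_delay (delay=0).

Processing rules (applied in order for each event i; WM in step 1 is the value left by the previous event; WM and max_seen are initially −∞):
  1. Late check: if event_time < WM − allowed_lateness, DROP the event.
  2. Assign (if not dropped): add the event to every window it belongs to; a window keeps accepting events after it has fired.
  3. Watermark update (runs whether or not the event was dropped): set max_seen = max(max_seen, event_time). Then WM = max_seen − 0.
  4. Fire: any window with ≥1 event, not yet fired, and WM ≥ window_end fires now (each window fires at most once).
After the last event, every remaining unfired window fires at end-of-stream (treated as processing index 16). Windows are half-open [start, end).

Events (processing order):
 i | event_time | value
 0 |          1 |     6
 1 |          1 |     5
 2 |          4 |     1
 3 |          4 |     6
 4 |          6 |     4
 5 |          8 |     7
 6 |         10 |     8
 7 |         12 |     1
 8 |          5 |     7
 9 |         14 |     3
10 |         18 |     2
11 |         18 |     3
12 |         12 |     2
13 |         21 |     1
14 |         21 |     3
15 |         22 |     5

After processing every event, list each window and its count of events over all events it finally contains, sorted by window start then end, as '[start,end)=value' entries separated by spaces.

i=0 t=1 v=6: → [0,7); WM=1
i=1 t=1 v=5: → [0,7); WM=1
i=2 t=4 v=1: → [4,11),[2,9),[0,7); WM=4
i=3 t=4 v=6: → [4,11),[2,9),[0,7); WM=4
i=4 t=6 v=4: → [6,13),[4,11),[2,9),[0,7); WM=6
i=5 t=8 v=7: → [8,15),[6,13),[4,11),[2,9); WM=8; [0,7) fires=5
i=6 t=10 v=8: → [10,17),[8,15),[6,13),[4,11); WM=10; [2,9) fires=4
i=7 t=12 v=1: → [12,19),[10,17),[8,15),[6,13); WM=12; [4,11) fires=5
i=8 t=5 v=7: DROP (t<12-1); WM=12
i=9 t=14 v=3: → [14,21),[12,19),[10,17),[8,15); WM=14; [6,13) fires=4
i=10 t=18 v=2: → [18,25),[16,23),[14,21),[12,19); WM=18; [8,15) fires=4 [10,17) fires=3
i=11 t=18 v=3: → [18,25),[16,23),[14,21),[12,19); WM=18
i=12 t=12 v=2: DROP (t<18-1); WM=18
i=13 t=21 v=1: → [20,27),[18,25),[16,23); WM=21; [12,19) fires=4 [14,21) fires=3
i=14 t=21 v=3: → [20,27),[18,25),[16,23); WM=21
i=15 t=22 v=5: → [22,29),[20,27),[18,25),[16,23); WM=22

[0,7)=5 [2,9)=4 [4,11)=5 [6,13)=4 [8,15)=4 [10,17)=3 [12,19)=4 [14,21)=3 [16,23)=5 [18,25)=5 [20,27)=3 [22,29)=1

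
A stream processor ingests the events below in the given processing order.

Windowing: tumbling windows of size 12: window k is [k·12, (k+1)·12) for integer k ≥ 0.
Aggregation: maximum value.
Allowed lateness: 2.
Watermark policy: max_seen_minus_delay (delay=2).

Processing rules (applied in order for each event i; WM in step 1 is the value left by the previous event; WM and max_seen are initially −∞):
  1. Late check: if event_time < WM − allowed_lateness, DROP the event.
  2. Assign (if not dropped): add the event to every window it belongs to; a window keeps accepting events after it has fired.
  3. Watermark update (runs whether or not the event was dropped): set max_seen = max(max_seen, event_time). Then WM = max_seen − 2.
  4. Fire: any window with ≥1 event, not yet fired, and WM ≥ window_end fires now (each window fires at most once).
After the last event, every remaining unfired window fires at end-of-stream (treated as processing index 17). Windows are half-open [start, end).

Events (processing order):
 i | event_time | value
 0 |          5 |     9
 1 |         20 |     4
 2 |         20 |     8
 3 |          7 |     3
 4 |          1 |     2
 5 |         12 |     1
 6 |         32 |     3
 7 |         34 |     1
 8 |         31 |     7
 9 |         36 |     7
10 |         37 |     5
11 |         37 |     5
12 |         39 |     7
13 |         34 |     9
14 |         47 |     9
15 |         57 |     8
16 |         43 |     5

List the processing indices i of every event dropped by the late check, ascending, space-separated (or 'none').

i=0 t=5 v=9: → [0,12); WM=3
i=1 t=20 v=4: → [12,24); WM=18; [0,12) fires=9
i=2 t=20 v=8: → [12,24); WM=18
i=3 t=7 v=3: DROP (t<18-2); WM=18
i=4 t=1 v=2: DROP (t<18-2); WM=18
i=5 t=12 v=1: DROP (t<18-2); WM=18
i=6 t=32 v=3: → [24,36); WM=30; [12,24) fires=8
i=7 t=34 v=1: → [24,36); WM=32
i=8 t=31 v=7: → [24,36); WM=32
i=9 t=36 v=7: → [36,48); WM=34
i=10 t=37 v=5: → [36,48); WM=35
i=11 t=37 v=5: → [36,48); WM=35
i=12 t=39 v=7: → [36,48); WM=37; [24,36) fires=7
i=13 t=34 v=9: DROP (t<37-2); WM=37
i=14 t=47 v=9: → [36,48); WM=45
i=15 t=57 v=8: → [48,60); WM=55; [36,48) fires=9
i=16 t=43 v=5: DROP (t<55-2); WM=55

3 4 5 13 16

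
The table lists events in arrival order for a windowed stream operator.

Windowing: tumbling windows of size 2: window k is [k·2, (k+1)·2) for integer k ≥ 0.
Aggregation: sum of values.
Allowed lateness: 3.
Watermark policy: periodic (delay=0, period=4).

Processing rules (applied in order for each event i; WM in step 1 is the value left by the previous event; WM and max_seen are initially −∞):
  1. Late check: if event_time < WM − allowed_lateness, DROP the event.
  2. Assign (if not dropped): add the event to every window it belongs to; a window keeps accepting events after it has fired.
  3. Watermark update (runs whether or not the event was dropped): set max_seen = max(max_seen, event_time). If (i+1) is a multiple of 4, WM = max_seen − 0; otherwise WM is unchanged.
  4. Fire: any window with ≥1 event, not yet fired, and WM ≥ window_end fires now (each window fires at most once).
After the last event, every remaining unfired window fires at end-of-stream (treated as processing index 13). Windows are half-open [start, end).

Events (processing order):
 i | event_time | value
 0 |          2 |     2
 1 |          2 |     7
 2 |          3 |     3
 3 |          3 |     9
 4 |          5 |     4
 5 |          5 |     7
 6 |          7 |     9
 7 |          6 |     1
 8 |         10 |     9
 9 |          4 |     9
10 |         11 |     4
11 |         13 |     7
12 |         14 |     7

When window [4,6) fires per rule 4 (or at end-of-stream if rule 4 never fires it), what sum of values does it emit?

i=0 t=2 v=2: → [2,4); WM=−∞
i=1 t=2 v=7: → [2,4); WM=−∞
i=2 t=3 v=3: → [2,4); WM=−∞
i=3 t=3 v=9: → [2,4); WM=3
i=4 t=5 v=4: → [4,6); WM=3
i=5 t=5 v=7: → [4,6); WM=3
i=6 t=7 v=9: → [6,8); WM=3
i=7 t=6 v=1: → [6,8); WM=7; [2,4) fires=21 [4,6) fires=11
i=8 t=10 v=9: → [10,12); WM=7
i=9 t=4 v=9: → [4,6); WM=7
i=10 t=11 v=4: → [10,12); WM=7
i=11 t=13 v=7: → [12,14); WM=13; [6,8) fires=10 [10,12) fires=13
i=12 t=14 v=7: → [14,16); WM=13

11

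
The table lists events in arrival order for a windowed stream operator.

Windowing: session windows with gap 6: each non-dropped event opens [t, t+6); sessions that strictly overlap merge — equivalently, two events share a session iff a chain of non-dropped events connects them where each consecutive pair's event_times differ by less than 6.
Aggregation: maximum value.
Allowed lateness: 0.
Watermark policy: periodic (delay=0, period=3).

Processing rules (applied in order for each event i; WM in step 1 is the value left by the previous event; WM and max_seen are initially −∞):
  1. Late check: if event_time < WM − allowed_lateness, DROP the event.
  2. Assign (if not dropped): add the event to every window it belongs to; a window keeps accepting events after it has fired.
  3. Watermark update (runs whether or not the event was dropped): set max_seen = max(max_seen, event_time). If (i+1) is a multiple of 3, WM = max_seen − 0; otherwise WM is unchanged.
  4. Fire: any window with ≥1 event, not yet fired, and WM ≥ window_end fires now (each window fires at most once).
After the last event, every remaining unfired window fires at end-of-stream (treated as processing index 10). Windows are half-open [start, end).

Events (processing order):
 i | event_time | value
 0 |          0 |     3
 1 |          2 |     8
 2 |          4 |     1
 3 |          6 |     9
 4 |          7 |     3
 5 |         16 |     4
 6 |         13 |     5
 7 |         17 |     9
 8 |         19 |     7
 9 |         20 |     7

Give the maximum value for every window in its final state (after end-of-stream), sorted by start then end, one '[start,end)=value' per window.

i=0 t=0 v=3: → [0,6); WM=−∞
i=1 t=2 v=8: → [0,8); WM=−∞
i=2 t=4 v=1: → [0,10); WM=4
i=3 t=6 v=9: → [0,12); WM=4
i=4 t=7 v=3: → [0,13); WM=4
i=5 t=16 v=4: → [16,22); WM=16
i=6 t=13 v=5: DROP (t<16-0); WM=16
i=7 t=17 v=9: → [16,23); WM=16
i=8 t=19 v=7: → [16,25); WM=19
i=9 t=20 v=7: → [16,26); WM=19

[0,13)=9 [16,26)=9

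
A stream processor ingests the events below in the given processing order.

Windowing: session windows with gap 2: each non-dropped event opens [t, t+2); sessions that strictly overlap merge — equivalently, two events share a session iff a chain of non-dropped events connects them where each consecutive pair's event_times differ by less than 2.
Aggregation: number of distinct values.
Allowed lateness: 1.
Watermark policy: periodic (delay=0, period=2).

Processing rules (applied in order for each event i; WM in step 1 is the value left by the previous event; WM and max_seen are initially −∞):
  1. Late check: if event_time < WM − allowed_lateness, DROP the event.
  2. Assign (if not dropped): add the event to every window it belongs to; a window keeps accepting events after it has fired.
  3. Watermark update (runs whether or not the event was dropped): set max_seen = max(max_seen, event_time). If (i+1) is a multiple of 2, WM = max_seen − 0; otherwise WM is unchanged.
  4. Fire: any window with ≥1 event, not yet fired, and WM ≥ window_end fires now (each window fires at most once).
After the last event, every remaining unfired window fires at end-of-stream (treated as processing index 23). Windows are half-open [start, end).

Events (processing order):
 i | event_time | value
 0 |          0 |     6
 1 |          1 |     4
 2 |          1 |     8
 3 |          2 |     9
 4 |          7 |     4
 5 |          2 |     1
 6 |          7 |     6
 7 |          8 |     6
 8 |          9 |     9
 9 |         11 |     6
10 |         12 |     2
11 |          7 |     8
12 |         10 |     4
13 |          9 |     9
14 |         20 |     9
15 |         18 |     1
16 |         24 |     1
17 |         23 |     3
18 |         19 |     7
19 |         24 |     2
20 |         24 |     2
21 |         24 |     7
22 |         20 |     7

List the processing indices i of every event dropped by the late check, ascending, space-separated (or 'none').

i=0 t=0 v=6: → [0,2); WM=−∞
i=1 t=1 v=4: → [0,3); WM=1
i=2 t=1 v=8: → [0,3); WM=1
i=3 t=2 v=9: → [0,4); WM=2
i=4 t=7 v=4: → [7,9); WM=2
i=5 t=2 v=1: → [0,4); WM=7
i=6 t=7 v=6: → [7,9); WM=7
i=7 t=8 v=6: → [7,10); WM=8
i=8 t=9 v=9: → [7,11); WM=8
i=9 t=11 v=6: → [11,13); WM=11
i=10 t=12 v=2: → [11,14); WM=11
i=11 t=7 v=8: DROP (t<11-1); WM=12
i=12 t=10 v=4: DROP (t<12-1); WM=12
i=13 t=9 v=9: DROP (t<12-1); WM=12
i=14 t=20 v=9: → [20,22); WM=12
i=15 t=18 v=1: → [18,20); WM=20
i=16 t=24 v=1: → [24,26); WM=20
i=17 t=23 v=3: → [23,26); WM=24
i=18 t=19 v=7: DROP (t<24-1); WM=24
i=19 t=24 v=2: → [23,26); WM=24
i=20 t=24 v=2: → [23,26); WM=24
i=21 t=24 v=7: → [23,26); WM=24
i=22 t=20 v=7: DROP (t<24-1); WM=24

11 12 13 18 22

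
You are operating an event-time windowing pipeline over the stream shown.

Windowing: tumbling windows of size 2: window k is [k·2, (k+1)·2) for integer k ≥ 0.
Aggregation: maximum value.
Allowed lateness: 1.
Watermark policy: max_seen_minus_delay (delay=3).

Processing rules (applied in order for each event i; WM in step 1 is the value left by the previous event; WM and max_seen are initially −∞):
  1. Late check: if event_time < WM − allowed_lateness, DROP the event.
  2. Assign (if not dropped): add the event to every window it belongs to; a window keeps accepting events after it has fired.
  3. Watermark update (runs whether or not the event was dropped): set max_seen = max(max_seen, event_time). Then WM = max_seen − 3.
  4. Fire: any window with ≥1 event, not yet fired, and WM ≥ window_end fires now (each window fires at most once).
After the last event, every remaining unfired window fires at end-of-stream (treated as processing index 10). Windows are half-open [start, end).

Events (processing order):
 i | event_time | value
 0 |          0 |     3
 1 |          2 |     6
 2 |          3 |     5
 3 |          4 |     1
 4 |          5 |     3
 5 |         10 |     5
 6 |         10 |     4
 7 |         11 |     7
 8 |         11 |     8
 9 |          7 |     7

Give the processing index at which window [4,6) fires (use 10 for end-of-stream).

5

i=0 t=0 v=3: → [0,2); WM=-3
i=1 t=2 v=6: → [2,4); WM=-1
i=2 t=3 v=5: → [2,4); WM=0
i=3 t=4 v=1: → [4,6); WM=1
i=4 t=5 v=3: → [4,6); WM=2; [0,2) fires=3
i=5 t=10 v=5: → [10,12); WM=7; [2,4) fires=6 [4,6) fires=3
i=6 t=10 v=4: → [10,12); WM=7
i=7 t=11 v=7: → [10,12); WM=8
i=8 t=11 v=8: → [10,12); WM=8
i=9 t=7 v=7: → [6,8); WM=8; [6,8) fires=7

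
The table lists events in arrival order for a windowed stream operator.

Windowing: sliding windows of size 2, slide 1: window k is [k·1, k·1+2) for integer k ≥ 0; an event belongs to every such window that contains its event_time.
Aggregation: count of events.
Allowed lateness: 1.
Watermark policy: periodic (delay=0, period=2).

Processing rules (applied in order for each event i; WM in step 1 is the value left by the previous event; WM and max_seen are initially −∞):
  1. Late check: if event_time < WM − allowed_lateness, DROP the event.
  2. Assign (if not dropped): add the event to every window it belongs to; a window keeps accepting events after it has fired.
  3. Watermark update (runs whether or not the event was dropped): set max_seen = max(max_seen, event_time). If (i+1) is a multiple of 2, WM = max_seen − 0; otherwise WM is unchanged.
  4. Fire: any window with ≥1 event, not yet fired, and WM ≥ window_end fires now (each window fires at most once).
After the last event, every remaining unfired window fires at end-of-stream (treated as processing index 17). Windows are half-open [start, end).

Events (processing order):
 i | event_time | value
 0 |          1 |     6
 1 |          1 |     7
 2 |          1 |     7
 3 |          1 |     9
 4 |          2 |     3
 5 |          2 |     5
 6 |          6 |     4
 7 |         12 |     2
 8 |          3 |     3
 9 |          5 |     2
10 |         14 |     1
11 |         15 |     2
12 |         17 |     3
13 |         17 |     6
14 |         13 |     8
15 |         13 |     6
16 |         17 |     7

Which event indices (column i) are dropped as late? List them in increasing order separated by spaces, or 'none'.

i=0 t=1 v=6: → [1,3),[0,2); WM=−∞
i=1 t=1 v=7: → [1,3),[0,2); WM=1
i=2 t=1 v=7: → [1,3),[0,2); WM=1
i=3 t=1 v=9: → [1,3),[0,2); WM=1
i=4 t=2 v=3: → [2,4),[1,3); WM=1
i=5 t=2 v=5: → [2,4),[1,3); WM=2; [0,2) fires=4
i=6 t=6 v=4: → [6,8),[5,7); WM=2
i=7 t=12 v=2: → [12,14),[11,13); WM=12; [1,3) fires=6 [2,4) fires=2 [5,7) fires=1 [6,8) fires=1
i=8 t=3 v=3: DROP (t<12-1); WM=12
i=9 t=5 v=2: DROP (t<12-1); WM=12
i=10 t=14 v=1: → [14,16),[13,15); WM=12
i=11 t=15 v=2: → [15,17),[14,16); WM=15; [11,13) fires=1 [12,14) fires=1 [13,15) fires=1
i=12 t=17 v=3: → [17,19),[16,18); WM=15
i=13 t=17 v=6: → [17,19),[16,18); WM=17; [14,16) fires=2 [15,17) fires=1
i=14 t=13 v=8: DROP (t<17-1); WM=17
i=15 t=13 v=6: DROP (t<17-1); WM=17
i=16 t=17 v=7: → [17,19),[16,18); WM=17

8 9 14 15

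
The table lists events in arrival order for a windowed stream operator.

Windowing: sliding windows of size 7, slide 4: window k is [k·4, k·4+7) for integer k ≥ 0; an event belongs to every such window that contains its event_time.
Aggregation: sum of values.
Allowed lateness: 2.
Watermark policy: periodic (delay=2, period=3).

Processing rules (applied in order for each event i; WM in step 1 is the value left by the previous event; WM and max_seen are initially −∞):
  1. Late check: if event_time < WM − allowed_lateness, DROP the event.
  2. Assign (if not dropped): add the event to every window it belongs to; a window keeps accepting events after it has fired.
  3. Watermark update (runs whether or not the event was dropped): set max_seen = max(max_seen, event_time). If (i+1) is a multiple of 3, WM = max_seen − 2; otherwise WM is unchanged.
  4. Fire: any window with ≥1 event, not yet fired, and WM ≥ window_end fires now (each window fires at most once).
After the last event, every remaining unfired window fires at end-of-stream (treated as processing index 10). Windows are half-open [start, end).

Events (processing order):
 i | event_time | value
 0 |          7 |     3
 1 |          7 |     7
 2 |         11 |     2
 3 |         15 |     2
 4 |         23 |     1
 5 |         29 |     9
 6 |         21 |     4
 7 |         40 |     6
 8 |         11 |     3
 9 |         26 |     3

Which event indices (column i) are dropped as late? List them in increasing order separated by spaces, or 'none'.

i=0 t=7 v=3: → [4,11); WM=−∞
i=1 t=7 v=7: → [4,11); WM=−∞
i=2 t=11 v=2: → [8,15); WM=9
i=3 t=15 v=2: → [12,19); WM=9
i=4 t=23 v=1: → [20,27); WM=9
i=5 t=29 v=9: → [28,35),[24,31); WM=27; [4,11) fires=10 [8,15) fires=2 [12,19) fires=2 [20,27) fires=1
i=6 t=21 v=4: DROP (t<27-2); WM=27
i=7 t=40 v=6: → [40,47),[36,43); WM=27
i=8 t=11 v=3: DROP (t<27-2); WM=38; [24,31) fires=9 [28,35) fires=9
i=9 t=26 v=3: DROP (t<38-2); WM=38

6 8 9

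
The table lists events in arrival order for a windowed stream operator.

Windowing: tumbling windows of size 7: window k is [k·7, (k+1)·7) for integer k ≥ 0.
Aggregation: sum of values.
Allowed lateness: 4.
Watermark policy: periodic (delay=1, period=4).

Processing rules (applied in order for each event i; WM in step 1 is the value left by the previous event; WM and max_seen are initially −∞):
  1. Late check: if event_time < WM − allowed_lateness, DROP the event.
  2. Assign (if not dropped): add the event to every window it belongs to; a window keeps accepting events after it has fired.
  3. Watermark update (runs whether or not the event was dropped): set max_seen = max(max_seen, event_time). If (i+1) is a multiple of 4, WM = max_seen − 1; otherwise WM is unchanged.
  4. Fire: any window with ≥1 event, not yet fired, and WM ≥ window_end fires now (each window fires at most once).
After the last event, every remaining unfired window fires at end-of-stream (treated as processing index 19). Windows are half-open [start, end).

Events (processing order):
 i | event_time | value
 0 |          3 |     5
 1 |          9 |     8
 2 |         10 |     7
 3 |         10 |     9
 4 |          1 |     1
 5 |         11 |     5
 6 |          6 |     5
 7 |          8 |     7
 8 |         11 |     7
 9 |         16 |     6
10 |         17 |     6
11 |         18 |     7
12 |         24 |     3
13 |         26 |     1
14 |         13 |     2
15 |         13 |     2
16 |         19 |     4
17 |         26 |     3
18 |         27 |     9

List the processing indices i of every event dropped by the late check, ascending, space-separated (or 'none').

i=0 t=3 v=5: → [0,7); WM=−∞
i=1 t=9 v=8: → [7,14); WM=−∞
i=2 t=10 v=7: → [7,14); WM=−∞
i=3 t=10 v=9: → [7,14); WM=9; [0,7) fires=5
i=4 t=1 v=1: DROP (t<9-4); WM=9
i=5 t=11 v=5: → [7,14); WM=9
i=6 t=6 v=5: → [0,7); WM=9
i=7 t=8 v=7: → [7,14); WM=10
i=8 t=11 v=7: → [7,14); WM=10
i=9 t=16 v=6: → [14,21); WM=10
i=10 t=17 v=6: → [14,21); WM=10
i=11 t=18 v=7: → [14,21); WM=17; [7,14) fires=43
i=12 t=24 v=3: → [21,28); WM=17
i=13 t=26 v=1: → [21,28); WM=17
i=14 t=13 v=2: → [7,14); WM=17
i=15 t=13 v=2: → [7,14); WM=25; [14,21) fires=19
i=16 t=19 v=4: DROP (t<25-4); WM=25
i=17 t=26 v=3: → [21,28); WM=25
i=18 t=27 v=9: → [21,28); WM=25

4 16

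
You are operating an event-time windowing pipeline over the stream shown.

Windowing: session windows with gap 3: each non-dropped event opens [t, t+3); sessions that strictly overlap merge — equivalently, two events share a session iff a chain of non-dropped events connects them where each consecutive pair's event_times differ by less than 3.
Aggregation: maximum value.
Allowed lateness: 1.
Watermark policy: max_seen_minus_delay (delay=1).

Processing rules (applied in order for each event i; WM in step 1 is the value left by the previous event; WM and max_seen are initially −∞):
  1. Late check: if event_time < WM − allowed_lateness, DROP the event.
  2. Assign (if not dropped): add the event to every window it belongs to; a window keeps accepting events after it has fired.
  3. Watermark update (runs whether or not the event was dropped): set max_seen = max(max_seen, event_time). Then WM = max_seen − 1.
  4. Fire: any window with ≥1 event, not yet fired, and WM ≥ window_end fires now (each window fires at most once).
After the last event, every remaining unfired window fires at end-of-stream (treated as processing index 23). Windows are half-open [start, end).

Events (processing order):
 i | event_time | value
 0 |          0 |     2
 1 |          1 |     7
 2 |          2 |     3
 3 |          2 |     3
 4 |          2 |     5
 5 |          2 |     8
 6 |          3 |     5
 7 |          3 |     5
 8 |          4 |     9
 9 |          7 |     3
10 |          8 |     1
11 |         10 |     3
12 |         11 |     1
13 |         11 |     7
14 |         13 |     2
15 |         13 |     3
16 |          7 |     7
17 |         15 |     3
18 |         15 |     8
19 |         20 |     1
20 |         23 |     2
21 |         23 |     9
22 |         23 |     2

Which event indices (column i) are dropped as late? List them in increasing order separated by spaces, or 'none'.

16

i=0 t=0 v=2: → [0,3); WM=-1
i=1 t=1 v=7: → [0,4); WM=0
i=2 t=2 v=3: → [0,5); WM=1
i=3 t=2 v=3: → [0,5); WM=1
i=4 t=2 v=5: → [0,5); WM=1
i=5 t=2 v=8: → [0,5); WM=1
i=6 t=3 v=5: → [0,6); WM=2
i=7 t=3 v=5: → [0,6); WM=2
i=8 t=4 v=9: → [0,7); WM=3
i=9 t=7 v=3: → [7,10); WM=6
i=10 t=8 v=1: → [7,11); WM=7
i=11 t=10 v=3: → [7,13); WM=9
i=12 t=11 v=1: → [7,14); WM=10
i=13 t=11 v=7: → [7,14); WM=10
i=14 t=13 v=2: → [7,16); WM=12
i=15 t=13 v=3: → [7,16); WM=12
i=16 t=7 v=7: DROP (t<12-1); WM=12
i=17 t=15 v=3: → [7,18); WM=14
i=18 t=15 v=8: → [7,18); WM=14
i=19 t=20 v=1: → [20,23); WM=19
i=20 t=23 v=2: → [23,26); WM=22
i=21 t=23 v=9: → [23,26); WM=22
i=22 t=23 v=2: → [23,26); WM=22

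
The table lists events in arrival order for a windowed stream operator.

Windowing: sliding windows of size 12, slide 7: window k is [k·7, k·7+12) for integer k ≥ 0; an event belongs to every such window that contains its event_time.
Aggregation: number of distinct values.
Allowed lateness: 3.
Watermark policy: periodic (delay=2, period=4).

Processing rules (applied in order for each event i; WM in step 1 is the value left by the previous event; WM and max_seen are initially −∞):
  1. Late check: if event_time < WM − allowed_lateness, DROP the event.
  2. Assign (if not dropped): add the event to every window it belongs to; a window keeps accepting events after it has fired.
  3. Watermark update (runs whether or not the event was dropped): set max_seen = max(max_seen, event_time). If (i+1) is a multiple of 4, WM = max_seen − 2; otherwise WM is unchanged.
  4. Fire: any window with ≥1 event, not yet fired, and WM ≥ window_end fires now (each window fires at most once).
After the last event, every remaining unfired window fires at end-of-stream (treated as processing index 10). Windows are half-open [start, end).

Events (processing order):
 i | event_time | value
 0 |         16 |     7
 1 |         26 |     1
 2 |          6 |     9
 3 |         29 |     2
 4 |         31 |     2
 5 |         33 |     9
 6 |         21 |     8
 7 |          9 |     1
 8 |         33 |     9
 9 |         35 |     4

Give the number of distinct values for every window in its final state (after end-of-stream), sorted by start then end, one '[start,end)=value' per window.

i=0 t=16 v=7: → [14,26),[7,19); WM=−∞
i=1 t=26 v=1: → [21,33); WM=−∞
i=2 t=6 v=9: → [0,12); WM=−∞
i=3 t=29 v=2: → [28,40),[21,33); WM=27; [0,12) fires=1 [7,19) fires=1 [14,26) fires=1
i=4 t=31 v=2: → [28,40),[21,33); WM=27
i=5 t=33 v=9: → [28,40); WM=27
i=6 t=21 v=8: DROP (t<27-3); WM=27
i=7 t=9 v=1: DROP (t<27-3); WM=31
i=8 t=33 v=9: → [28,40); WM=31
i=9 t=35 v=4: → [35,47),[28,40); WM=31

[0,12)=1 [7,19)=1 [14,26)=1 [21,33)=2 [28,40)=3 [35,47)=1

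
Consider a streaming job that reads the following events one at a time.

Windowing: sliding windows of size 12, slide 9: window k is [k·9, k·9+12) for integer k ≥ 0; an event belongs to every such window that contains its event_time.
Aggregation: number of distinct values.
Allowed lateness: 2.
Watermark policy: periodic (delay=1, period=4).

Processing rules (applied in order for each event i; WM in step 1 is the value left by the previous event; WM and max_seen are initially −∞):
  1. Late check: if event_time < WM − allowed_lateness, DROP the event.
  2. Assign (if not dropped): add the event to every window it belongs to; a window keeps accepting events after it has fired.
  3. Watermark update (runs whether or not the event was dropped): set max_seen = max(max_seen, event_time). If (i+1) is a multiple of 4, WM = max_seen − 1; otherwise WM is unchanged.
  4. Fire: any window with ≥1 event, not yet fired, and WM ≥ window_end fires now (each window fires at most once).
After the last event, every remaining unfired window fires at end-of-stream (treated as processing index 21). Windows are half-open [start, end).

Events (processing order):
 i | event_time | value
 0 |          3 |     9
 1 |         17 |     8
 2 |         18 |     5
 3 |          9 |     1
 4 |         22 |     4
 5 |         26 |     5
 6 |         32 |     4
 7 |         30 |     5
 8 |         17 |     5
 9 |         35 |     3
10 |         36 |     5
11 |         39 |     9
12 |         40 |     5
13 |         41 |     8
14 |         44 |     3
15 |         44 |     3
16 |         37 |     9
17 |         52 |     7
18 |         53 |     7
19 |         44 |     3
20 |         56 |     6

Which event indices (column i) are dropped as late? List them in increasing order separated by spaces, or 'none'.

i=0 t=3 v=9: → [0,12); WM=−∞
i=1 t=17 v=8: → [9,21); WM=−∞
i=2 t=18 v=5: → [18,30),[9,21); WM=−∞
i=3 t=9 v=1: → [9,21),[0,12); WM=17; [0,12) fires=2
i=4 t=22 v=4: → [18,30); WM=17
i=5 t=26 v=5: → [18,30); WM=17
i=6 t=32 v=4: → [27,39); WM=17
i=7 t=30 v=5: → [27,39); WM=31; [9,21) fires=3 [18,30) fires=2
i=8 t=17 v=5: DROP (t<31-2); WM=31
i=9 t=35 v=3: → [27,39); WM=31
i=10 t=36 v=5: → [36,48),[27,39); WM=31
i=11 t=39 v=9: → [36,48); WM=38
i=12 t=40 v=5: → [36,48); WM=38
i=13 t=41 v=8: → [36,48); WM=38
i=14 t=44 v=3: → [36,48); WM=38
i=15 t=44 v=3: → [36,48); WM=43; [27,39) fires=3
i=16 t=37 v=9: DROP (t<43-2); WM=43
i=17 t=52 v=7: → [45,57); WM=43
i=18 t=53 v=7: → [45,57); WM=43
i=19 t=44 v=3: → [36,48); WM=52; [36,48) fires=4
i=20 t=56 v=6: → [54,66),[45,57); WM=52

8 16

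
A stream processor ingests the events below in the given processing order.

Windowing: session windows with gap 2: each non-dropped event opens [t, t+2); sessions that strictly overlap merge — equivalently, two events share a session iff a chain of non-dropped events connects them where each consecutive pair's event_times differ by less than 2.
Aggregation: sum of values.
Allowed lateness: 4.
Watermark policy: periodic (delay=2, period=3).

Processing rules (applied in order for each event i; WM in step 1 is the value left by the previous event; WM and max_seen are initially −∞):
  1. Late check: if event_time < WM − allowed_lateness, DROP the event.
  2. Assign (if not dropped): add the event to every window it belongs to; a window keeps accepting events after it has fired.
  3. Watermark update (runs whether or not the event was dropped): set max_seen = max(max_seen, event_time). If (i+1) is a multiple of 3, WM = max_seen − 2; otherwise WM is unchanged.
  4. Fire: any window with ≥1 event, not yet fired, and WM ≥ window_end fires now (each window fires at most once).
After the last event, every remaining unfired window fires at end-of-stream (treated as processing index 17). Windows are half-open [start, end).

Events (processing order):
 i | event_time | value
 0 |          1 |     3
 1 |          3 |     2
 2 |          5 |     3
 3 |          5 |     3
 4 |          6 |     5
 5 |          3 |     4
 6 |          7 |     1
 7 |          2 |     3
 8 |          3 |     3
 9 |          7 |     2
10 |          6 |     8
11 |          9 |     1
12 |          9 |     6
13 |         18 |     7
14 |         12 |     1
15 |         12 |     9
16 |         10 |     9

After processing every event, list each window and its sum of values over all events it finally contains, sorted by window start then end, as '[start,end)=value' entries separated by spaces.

[1,5)=15 [5,9)=22 [9,11)=7 [12,14)=10 [18,20)=7

i=0 t=1 v=3: → [1,3); WM=−∞
i=1 t=3 v=2: → [3,5); WM=−∞
i=2 t=5 v=3: → [5,7); WM=3
i=3 t=5 v=3: → [5,7); WM=3
i=4 t=6 v=5: → [5,8); WM=3
i=5 t=3 v=4: → [3,5); WM=4
i=6 t=7 v=1: → [5,9); WM=4
i=7 t=2 v=3: → [1,5); WM=4
i=8 t=3 v=3: → [1,5); WM=5
i=9 t=7 v=2: → [5,9); WM=5
i=10 t=6 v=8: → [5,9); WM=5
i=11 t=9 v=1: → [9,11); WM=7
i=12 t=9 v=6: → [9,11); WM=7
i=13 t=18 v=7: → [18,20); WM=7
i=14 t=12 v=1: → [12,14); WM=16
i=15 t=12 v=9: → [12,14); WM=16
i=16 t=10 v=9: DROP (t<16-4); WM=16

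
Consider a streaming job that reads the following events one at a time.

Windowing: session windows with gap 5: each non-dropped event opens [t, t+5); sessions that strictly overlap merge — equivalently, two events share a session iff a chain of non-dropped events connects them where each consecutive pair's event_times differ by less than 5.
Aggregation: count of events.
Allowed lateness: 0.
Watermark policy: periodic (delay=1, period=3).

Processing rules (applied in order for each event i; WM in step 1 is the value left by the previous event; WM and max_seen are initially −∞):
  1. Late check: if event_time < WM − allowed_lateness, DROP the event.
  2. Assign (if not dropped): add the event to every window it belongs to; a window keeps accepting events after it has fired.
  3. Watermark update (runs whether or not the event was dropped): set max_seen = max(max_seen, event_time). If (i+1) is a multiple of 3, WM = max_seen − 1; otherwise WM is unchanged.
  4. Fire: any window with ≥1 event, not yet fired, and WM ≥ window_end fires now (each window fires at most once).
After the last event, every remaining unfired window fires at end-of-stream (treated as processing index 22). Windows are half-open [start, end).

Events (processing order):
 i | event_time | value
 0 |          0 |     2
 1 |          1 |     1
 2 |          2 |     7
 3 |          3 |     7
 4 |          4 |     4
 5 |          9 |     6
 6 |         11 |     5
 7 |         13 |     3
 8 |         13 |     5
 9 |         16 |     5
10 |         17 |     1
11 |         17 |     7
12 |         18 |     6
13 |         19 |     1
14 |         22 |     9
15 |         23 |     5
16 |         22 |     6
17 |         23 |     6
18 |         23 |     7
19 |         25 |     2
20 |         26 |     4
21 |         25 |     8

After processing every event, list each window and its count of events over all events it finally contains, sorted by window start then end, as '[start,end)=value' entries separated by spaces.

i=0 t=0 v=2: → [0,5); WM=−∞
i=1 t=1 v=1: → [0,6); WM=−∞
i=2 t=2 v=7: → [0,7); WM=1
i=3 t=3 v=7: → [0,8); WM=1
i=4 t=4 v=4: → [0,9); WM=1
i=5 t=9 v=6: → [9,14); WM=8
i=6 t=11 v=5: → [9,16); WM=8
i=7 t=13 v=3: → [9,18); WM=8
i=8 t=13 v=5: → [9,18); WM=12
i=9 t=16 v=5: → [9,21); WM=12
i=10 t=17 v=1: → [9,22); WM=12
i=11 t=17 v=7: → [9,22); WM=16
i=12 t=18 v=6: → [9,23); WM=16
i=13 t=19 v=1: → [9,24); WM=16
i=14 t=22 v=9: → [9,27); WM=21
i=15 t=23 v=5: → [9,28); WM=21
i=16 t=22 v=6: → [9,28); WM=21
i=17 t=23 v=6: → [9,28); WM=22
i=18 t=23 v=7: → [9,28); WM=22
i=19 t=25 v=2: → [9,30); WM=22
i=20 t=26 v=4: → [9,31); WM=25
i=21 t=25 v=8: → [9,31); WM=25

[0,9)=5 [9,31)=17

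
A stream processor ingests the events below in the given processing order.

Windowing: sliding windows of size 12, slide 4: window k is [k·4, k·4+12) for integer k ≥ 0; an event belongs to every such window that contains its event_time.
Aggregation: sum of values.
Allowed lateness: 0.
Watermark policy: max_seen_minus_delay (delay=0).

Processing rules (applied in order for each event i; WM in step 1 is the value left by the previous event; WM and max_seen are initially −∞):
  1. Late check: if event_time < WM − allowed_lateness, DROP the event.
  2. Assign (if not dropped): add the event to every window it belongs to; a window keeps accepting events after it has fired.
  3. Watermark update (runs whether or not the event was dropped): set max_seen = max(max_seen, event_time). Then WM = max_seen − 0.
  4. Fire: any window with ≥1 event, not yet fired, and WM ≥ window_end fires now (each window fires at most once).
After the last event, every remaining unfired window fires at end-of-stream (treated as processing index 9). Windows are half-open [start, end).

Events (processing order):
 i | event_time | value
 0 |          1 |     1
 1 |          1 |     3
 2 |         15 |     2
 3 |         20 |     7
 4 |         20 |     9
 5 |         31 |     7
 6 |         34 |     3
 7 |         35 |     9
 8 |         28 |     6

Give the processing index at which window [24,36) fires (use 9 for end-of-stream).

i=0 t=1 v=1: → [0,12); WM=1
i=1 t=1 v=3: → [0,12); WM=1
i=2 t=15 v=2: → [12,24),[8,20),[4,16); WM=15; [0,12) fires=4
i=3 t=20 v=7: → [20,32),[16,28),[12,24); WM=20; [4,16) fires=2 [8,20) fires=2
i=4 t=20 v=9: → [20,32),[16,28),[12,24); WM=20
i=5 t=31 v=7: → [28,40),[24,36),[20,32); WM=31; [12,24) fires=18 [16,28) fires=16
i=6 t=34 v=3: → [32,44),[28,40),[24,36); WM=34; [20,32) fires=23
i=7 t=35 v=9: → [32,44),[28,40),[24,36); WM=35
i=8 t=28 v=6: DROP (t<35-0); WM=35

9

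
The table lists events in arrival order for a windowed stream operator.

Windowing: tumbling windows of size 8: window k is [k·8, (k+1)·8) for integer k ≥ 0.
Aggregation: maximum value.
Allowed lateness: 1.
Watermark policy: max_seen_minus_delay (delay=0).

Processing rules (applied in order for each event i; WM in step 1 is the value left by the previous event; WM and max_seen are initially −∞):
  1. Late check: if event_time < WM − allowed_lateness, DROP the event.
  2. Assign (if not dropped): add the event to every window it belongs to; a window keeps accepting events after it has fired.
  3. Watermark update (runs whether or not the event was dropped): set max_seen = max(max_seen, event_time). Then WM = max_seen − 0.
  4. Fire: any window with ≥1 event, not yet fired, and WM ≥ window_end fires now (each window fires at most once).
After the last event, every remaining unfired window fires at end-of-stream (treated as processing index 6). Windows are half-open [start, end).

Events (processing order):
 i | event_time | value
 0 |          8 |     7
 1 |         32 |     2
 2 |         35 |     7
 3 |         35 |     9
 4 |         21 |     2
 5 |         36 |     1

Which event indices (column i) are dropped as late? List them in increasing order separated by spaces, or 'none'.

4

i=0 t=8 v=7: → [8,16); WM=8
i=1 t=32 v=2: → [32,40); WM=32; [8,16) fires=7
i=2 t=35 v=7: → [32,40); WM=35
i=3 t=35 v=9: → [32,40); WM=35
i=4 t=21 v=2: DROP (t<35-1); WM=35
i=5 t=36 v=1: → [32,40); WM=36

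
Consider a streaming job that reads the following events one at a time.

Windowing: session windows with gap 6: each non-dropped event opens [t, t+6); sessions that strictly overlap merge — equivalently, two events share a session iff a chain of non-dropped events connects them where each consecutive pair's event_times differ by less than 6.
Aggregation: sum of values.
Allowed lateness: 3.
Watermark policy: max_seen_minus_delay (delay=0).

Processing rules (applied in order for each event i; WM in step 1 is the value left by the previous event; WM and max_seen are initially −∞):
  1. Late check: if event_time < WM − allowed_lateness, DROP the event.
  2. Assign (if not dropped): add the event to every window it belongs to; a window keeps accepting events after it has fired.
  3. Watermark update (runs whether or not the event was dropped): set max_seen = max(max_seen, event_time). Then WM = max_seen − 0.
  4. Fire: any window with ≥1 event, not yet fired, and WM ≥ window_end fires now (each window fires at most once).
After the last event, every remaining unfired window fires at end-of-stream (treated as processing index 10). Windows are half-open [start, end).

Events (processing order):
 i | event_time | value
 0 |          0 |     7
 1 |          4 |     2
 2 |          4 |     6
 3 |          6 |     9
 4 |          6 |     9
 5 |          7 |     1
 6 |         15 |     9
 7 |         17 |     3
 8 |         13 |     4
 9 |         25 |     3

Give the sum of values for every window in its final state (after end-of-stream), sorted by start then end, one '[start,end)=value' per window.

i=0 t=0 v=7: → [0,6); WM=0
i=1 t=4 v=2: → [0,10); WM=4
i=2 t=4 v=6: → [0,10); WM=4
i=3 t=6 v=9: → [0,12); WM=6
i=4 t=6 v=9: → [0,12); WM=6
i=5 t=7 v=1: → [0,13); WM=7
i=6 t=15 v=9: → [15,21); WM=15
i=7 t=17 v=3: → [15,23); WM=17
i=8 t=13 v=4: DROP (t<17-3); WM=17
i=9 t=25 v=3: → [25,31); WM=25

[0,13)=34 [15,23)=12 [25,31)=3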